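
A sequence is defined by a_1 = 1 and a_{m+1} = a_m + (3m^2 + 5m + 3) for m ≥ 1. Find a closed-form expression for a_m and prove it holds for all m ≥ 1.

Claim: a_m = m^3 + m^2 + m − 2.

Base case: a_1 = 1, and 1^3 + 1^2 + 1 − 2 = 1.
Assume a_j = j^3 + j^2 + j − 2.
Then a_{j+1} = a_j + (3j^2 + 5j + 3) = (j^3 + j^2 + j − 2) + (3j^2 + 5j + 3) = j^3 + 4j^2 + 6j + 1,
and (j+1)^3 + (j+1)^2 + (j+1) − 2 = j^3 + 4j^2 + 6j + 1.
By induction, a_m = m^3 + m^2 + m − 2 for all m ≥ 1.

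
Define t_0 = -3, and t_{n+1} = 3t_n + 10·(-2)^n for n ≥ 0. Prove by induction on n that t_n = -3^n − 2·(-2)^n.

Base case: t_0 = -3, and -3^0 − 2·(-2)^0 = -1 − 2 = -3.
Assume t_r = -3^r − 2·(-2)^r for some r ≥ 0.
Then t_{r+1} = 3t_r + 10·(-2)^r = 3·(-3^r − 2·(-2)^r) + 10·(-2)^r = -3^{r+1} − 6·(-2)^r + 10·(-2)^r = -3^{r+1} + 4·(-2)^r = -3^{r+1} − 2·(-2)^{r+1}.
So the formula holds for r+1, and by induction t_n = -3^n − 2·(-2)^n for all n ≥ 0.

t_n = -3^n − 2·(-2)^n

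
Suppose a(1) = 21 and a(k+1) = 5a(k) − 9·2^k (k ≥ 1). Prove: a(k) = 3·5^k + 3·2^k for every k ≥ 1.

Base case: a(1) = 21, and 3·5^1 + 3·2^1 = 15 + 6 = 21.
Assume a(r) = 3·5^r + 3·2^r for some r ≥ 1.
Then a(r+1) = 5a(r) − 9·2^r = 5·(3·5^r + 3·2^r) − 9·2^r = 3·5^{r+1} + 15·2^r − 9·2^r = 3·5^{r+1} + 6·2^r = 3·5^{r+1} + 3·2^{r+1}.
Hence a(k) = 3·5^k + 3·2^k for every k ≥ 1, by induction.

a(k) = 3·5^k + 3·2^k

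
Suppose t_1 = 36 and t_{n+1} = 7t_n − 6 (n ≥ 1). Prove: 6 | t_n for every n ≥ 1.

Base case: t_1 = 36 = 6·6, so 6 | t_1.
Assume 6 | t_m, so t_m = 6s for some integer s.
Then t_{m+1} = 7t_m − 6 = 7·(6s) − 6 = 6(7s − 1), so 6 | t_{m+1}.
So the property holds for m+1, and by induction 6 | t_n for all n ≥ 1.

6 | t_n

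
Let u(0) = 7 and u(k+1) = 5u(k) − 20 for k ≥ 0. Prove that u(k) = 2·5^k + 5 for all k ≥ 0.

Base case: u(0) = 7, and 2·5^0 + 5 = 2 + 5 = 7.
Assume u(m) = 2·5^m + 5 for some m ≥ 0.
Then u(m+1) = 5u(m) − 20 = 5·(2·5^m + 5) − 20 = 10·5^m + 25 − 20 = 2·5^{m+1} + 5.
This completes the inductive step, so u(k) = 2·5^k + 5 for all k ≥ 0.

u(k) = 2·5^k + 5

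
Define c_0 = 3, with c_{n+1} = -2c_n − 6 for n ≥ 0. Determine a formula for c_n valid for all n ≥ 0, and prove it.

Claim: c_n = 5·(-2)^n − 2.

Base case: c_0 = 3, and 5·(-2)^0 − 2 = 5 − 2 = 3.
Assume c_m = 5·(-2)^m − 2 for some m ≥ 0.
Then c_{m+1} = -2c_m − 6 = -2·(5·(-2)^m − 2) − 6 = -10·(-2)^m + 4 − 6 = 5·(-2)^{m+1} − 2.
So the formula holds for m+1, and by induction c_n = 5·(-2)^n − 2 for all n ≥ 0.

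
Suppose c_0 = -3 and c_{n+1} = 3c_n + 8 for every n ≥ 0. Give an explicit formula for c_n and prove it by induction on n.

Claim: c_n = 3^n − 4.

Base case: c_0 = -3, and 3^0 − 4 = 1 − 4 = -3.
Assume c_r = 3^r − 4 for some r ≥ 0.
Then c_{r+1} = 3c_r + 8 = 3·(3^r − 4) + 8 = 3^{r+1} − 12 + 8 = 3^{r+1} − 4.
By induction, c_n = 3^n − 4 for all n ≥ 0.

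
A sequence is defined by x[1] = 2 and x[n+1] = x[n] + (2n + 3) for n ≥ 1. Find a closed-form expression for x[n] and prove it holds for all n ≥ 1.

Claim: x[n] = n^2 + 2n − 1.

Base case: x[1] = 2, and 1^2 + 2·1 − 1 = 2.
Assume x[k] = k^2 + 2k − 1.
Then x[k+1] = x[k] + (2k + 3) = (k^2 + 2k − 1) + (2k + 3) = k^2 + 4k + 2,
and (k+1)^2 + 2·(k+1) − 1 = k^2 + 4k + 2.
Hence x[n] = n^2 + 2n − 1 for every n ≥ 1, by induction.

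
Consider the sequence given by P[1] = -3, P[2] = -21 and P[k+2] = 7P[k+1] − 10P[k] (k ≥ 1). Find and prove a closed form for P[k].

Claim: P[k] = 2^k − 5^k.

Base cases: P[1] = -3 and 2^1 − 5^1 = -3; P[2] = -21 and 2^2 − 5^2 = -21.
Assume P[j] = 2^j − 5^j for all 1 ≤ j ≤ m, where m ≥ 2.
Then P[m+1] = 7P[m] − 10P[m−1] = 7·(2^m − 5^m) − 10·(2^{m−1} − 5^{m−1}) = (7·2 − 10)2^{m−1} − (7·5 − 10)5^{m−1} = 4·2^{m−1} − 25·5^{m−1} = 2^{m+1} − 5^{m+1}.
By strong induction, P[k] = 2^k − 5^k for all k ≥ 1.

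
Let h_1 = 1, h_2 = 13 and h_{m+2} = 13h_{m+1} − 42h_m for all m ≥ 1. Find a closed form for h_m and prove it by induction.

Claim: h_m = -6^m + 7^m.

Base cases: h_1 = 1 and -6^1 + 7^1 = 1; h_2 = 13 and -6^2 + 7^2 = 13.
Assume h_j = -6^j + 7^j for all 1 ≤ j ≤ k, where k ≥ 2.
Then h_{k+1} = 13h_k − 42h_{k−1} = 13·(-6^k + 7^k) − 42·(-6^{k−1} + 7^{k−1}) = -(13·6 − 42)6^{k−1} + (13·7 − 42)7^{k−1} = -36·6^{k−1} + 49·7^{k−1} = -6^{k+1} + 7^{k+1}.
By strong induction, h_m = -6^m + 7^m for all m ≥ 1.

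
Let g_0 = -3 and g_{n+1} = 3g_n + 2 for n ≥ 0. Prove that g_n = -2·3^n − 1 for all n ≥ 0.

Base case: g_0 = -3, and -2·3^0 − 1 = -2 − 1 = -3.
Assume g_k = -2·3^k − 1 for some k ≥ 0.
Then g_{k+1} = 3g_k + 2 = 3·(-2·3^k − 1) + 2 = -6·3^k − 3 + 2 = -2·3^{k+1} − 1.
Hence g_n = -2·3^n − 1 for every n ≥ 0, by induction.

g_n = -2·3^n − 1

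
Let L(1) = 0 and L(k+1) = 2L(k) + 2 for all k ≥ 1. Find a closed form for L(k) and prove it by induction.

Claim: L(k) = 2^k − 2.

Base case: L(1) = 0, and 2^1 − 2 = 2 − 2 = 0.
Assume L(j) = 2^j − 2 for some j ≥ 1.
Then L(j+1) = 2L(j) + 2 = 2·(2^j − 2) + 2 = 2^{j+1} − 4 + 2 = 2^{j+1} − 2.
By induction, L(k) = 2^k − 2 for all k ≥ 1.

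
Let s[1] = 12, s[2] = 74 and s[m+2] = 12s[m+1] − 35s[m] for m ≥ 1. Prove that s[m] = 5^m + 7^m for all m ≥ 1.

Base cases: s[1] = 12 and 5^1 + 7^1 = 12; s[2] = 74 and 5^2 + 7^2 = 74.
Assume s[i] = 5^i + 7^i for all 1 ≤ i ≤ j, where j ≥ 2.
Then s[j+1] = 12s[j] − 35s[j−1] = 12·(5^j + 7^j) − 35·(5^{j−1} + 7^{j−1}) = (12·5 − 35)5^{j−1} + (12·7 − 35)7^{j−1} = 25·5^{j−1} + 49·7^{j−1} = 5^{j+1} + 7^{j+1}.
Hence s[m] = 5^m + 7^m for every m ≥ 1, by strong induction.

s[m] = 5^m + 7^m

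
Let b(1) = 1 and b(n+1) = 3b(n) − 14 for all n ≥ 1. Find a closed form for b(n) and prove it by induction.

Claim: b(n) = -2·3^n + 7.

Base case: b(1) = 1, and -2·3^1 + 7 = -6 + 7 = 1.
Assume b(k) = -2·3^k + 7 for some k ≥ 1.
Then b(k+1) = 3b(k) − 14 = 3·(-2·3^k + 7) − 14 = -6·3^k + 21 − 14 = -2·3^{k+1} + 7.
So the formula holds for k+1, and by induction b(n) = -2·3^n + 7 for all n ≥ 1.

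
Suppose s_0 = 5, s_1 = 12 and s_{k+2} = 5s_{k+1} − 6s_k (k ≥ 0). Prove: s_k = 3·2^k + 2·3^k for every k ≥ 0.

Base cases: s_0 = 5 and 3·2^0 + 2·3^0 = 5; s_1 = 12 and 3·2^1 + 2·3^1 = 12.
Assume s_j = 3·2^j + 2·3^j for all 0 ≤ j ≤ r, where r ≥ 1.
Then s_{r+1} = 5s_r − 6s_{r−1} = 5·(3·2^r + 2·3^r) − 6·(3·2^{r−1} + 2·3^{r−1}) = 3·(5·2 − 6)2^{r−1} + 2·(5·3 − 6)3^{r−1} = 12·2^{r−1} + 18·3^{r−1} = 3·2^{r+1} + 2·3^{r+1}.
By strong induction, s_k = 3·2^k + 2·3^k for all k ≥ 0.

s_k = 3·2^k + 2·3^k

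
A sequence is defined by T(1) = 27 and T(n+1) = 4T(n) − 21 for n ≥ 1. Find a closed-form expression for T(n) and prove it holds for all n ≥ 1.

Claim: T(n) = 5·4^n + 7.

Base case: T(1) = 27, and 5·4^1 + 7 = 20 + 7 = 27.
Assume T(k) = 5·4^k + 7 for some k ≥ 1.
Then T(k+1) = 4T(k) − 21 = 4·(5·4^k + 7) − 21 = 20·4^k + 28 − 21 = 5·4^{k+1} + 7.
This completes the inductive step, so T(n) = 5·4^n + 7 for all n ≥ 1.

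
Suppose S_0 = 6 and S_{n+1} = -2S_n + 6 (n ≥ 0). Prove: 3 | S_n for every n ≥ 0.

Base case: S_0 = 6 = 3·2, so 3 | S_0.
Assume 3 | S_j, so S_j = 3t for some integer t.
Then S_{j+1} = -2S_j + 6 = -2·(3t) + 6 = 3(-2t + 2), so 3 | S_{j+1}.
So the property holds for j+1, and by induction 3 | S_n for all n ≥ 0.

3 | S_n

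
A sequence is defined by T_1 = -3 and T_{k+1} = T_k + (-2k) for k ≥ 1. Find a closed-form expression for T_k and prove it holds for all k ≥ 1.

Claim: T_k = -k^2 + k − 3.

Base case: T_1 = -3, and -1^2 + 1 − 3 = -3.
Assume T_m = -m^2 + m − 3.
Then T_{m+1} = T_m + (-2m) = (-m^2 + m − 3) + (-2m) = -m^2 − m − 3,
and -(m+1)^2 + (m+1) − 3 = -m^2 − m − 3.
By induction, T_k = -k^2 + k − 3 for all k ≥ 1.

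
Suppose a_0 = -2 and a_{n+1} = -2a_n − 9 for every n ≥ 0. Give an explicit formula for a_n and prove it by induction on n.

Claim: a_n = (-2)^n − 3.

Base case: a_0 = -2, and (-2)^0 − 3 = 1 − 3 = -2.
Assume a_k = (-2)^k − 3 for some k ≥ 0.
Then a_{k+1} = -2a_k − 9 = -2·((-2)^k − 3) − 9 = -2·(-2)^k + 6 − 9 = (-2)^{k+1} − 3.
Hence a_n = (-2)^n − 3 for every n ≥ 0, by induction.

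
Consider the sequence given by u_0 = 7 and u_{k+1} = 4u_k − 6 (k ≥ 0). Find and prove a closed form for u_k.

Claim: u_k = 5·4^k + 2.

Base case: u_0 = 7, and 5·4^0 + 2 = 5 + 2 = 7.
Assume u_r = 5·4^r + 2 for some r ≥ 0.
Then u_{r+1} = 4u_r − 6 = 4·(5·4^r + 2) − 6 = 20·4^r + 8 − 6 = 5·4^{r+1} + 2.
Hence u_k = 5·4^k + 2 for every k ≥ 0, by induction.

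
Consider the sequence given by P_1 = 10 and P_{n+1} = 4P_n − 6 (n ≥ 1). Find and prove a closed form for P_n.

Claim: P_n = 2·4^n + 2.

Base case: P_1 = 10, and 2·4^1 + 2 = 8 + 2 = 10.
Assume P_r = 2·4^r + 2 for some r ≥ 1.
Then P_{r+1} = 4P_r − 6 = 4·(2·4^r + 2) − 6 = 8·4^r + 8 − 6 = 2·4^{r+1} + 2.
So the formula holds for r+1, and by induction P_n = 2·4^n + 2 for all n ≥ 1.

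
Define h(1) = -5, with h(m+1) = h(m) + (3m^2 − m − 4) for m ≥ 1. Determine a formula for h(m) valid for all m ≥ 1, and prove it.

Claim: h(m) = m^3 − 2m^2 − 3m − 1.

Base case: h(1) = -5, and 1^3 − 2·1^2 − 3·1 − 1 = -5.
Assume h(j) = j^3 − 2j^2 − 3j − 1.
Then h(j+1) = h(j) + (3j^2 − j − 4) = (j^3 − 2j^2 − 3j − 1) + (3j^2 − j − 4) = j^3 + j^2 − 4j − 5,
and (j+1)^3 − 2·(j+1)^2 − 3·(j+1) − 1 = j^3 + j^2 − 4j − 5.
This completes the inductive step, so h(m) = m^3 − 2m^2 − 3m − 1 for all m ≥ 1.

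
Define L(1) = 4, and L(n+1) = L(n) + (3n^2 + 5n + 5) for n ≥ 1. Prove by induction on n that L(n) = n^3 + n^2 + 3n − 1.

Base case: L(1) = 4, and 1^3 + 1^2 + 3·1 − 1 = 4.
Assume L(r) = r^3 + r^2 + 3r − 1.
Then L(r+1) = L(r) + (3r^2 + 5r + 5) = (r^3 + r^2 + 3r − 1) + (3r^2 + 5r + 5) = r^3 + 4r^2 + 8r + 4,
and (r+1)^3 + (r+1)^2 + 3·(r+1) − 1 = r^3 + 4r^2 + 8r + 4.
This completes the inductive step, so L(n) = n^3 + n^2 + 3n − 1 for all n ≥ 1.

L(n) = n^3 + n^2 + 3n − 1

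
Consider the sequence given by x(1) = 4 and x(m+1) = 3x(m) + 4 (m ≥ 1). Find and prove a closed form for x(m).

Claim: x(m) = 2·3^m − 2.

Base case: x(1) = 4, and 2·3^1 − 2 = 6 − 2 = 4.
Assume x(k) = 2·3^k − 2 for some k ≥ 1.
Then x(k+1) = 3x(k) + 4 = 3·(2·3^k − 2) + 4 = 6·3^k − 6 + 4 = 2·3^{k+1} − 2.
Hence x(m) = 2·3^m − 2 for every m ≥ 1, by induction.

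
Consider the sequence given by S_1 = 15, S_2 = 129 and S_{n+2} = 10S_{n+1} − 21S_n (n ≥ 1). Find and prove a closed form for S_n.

Claim: S_n = 3·7^n − 2·3^n.

Base cases: S_1 = 15 and 3·7^1 − 2·3^1 = 15; S_2 = 129 and 3·7^2 − 2·3^2 = 129.
Assume S_i = 3·7^i − 2·3^i for all 1 ≤ i ≤ j, where j ≥ 2.
Then S_{j+1} = 10S_j − 21S_{j−1} = 10·(3·7^j − 2·3^j) − 21·(3·7^{j−1} − 2·3^{j−1}) = 3·(10·7 − 21)7^{j−1} − 2·(10·3 − 21)3^{j−1} = 147·7^{j−1} − 18·3^{j−1} = 3·7^{j+1} − 2·3^{j+1}.
By strong induction, S_n = 3·7^n − 2·3^n for all n ≥ 1.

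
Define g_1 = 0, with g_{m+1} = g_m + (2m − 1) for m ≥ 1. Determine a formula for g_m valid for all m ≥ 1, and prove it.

Claim: g_m = m^2 − 2m + 1.

Base case: g_1 = 0, and 1^2 − 2·1 + 1 = 0.
Assume g_r = r^2 − 2r + 1.
Then g_{r+1} = g_r + (2r − 1) = (r^2 − 2r + 1) + (2r − 1) = r^2,
and (r+1)^2 − 2·(r+1) + 1 = r^2.
Hence g_m = m^2 − 2m + 1 for every m ≥ 1, by induction.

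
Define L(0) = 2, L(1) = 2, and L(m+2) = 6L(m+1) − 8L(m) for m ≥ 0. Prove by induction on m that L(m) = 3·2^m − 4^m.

Base cases: L(0) = 2 and 3·2^0 − 4^0 = 2; L(1) = 2 and 3·2^1 − 4^1 = 2.
Assume L(i) = 3·2^i − 4^i for all 0 ≤ i ≤ j, where j ≥ 1.
Then L(j+1) = 6L(j) − 8L(j−1) = 6·(3·2^j − 4^j) − 8·(3·2^{j−1} − 4^{j−1}) = 3·(6·2 − 8)2^{j−1} − (6·4 − 8)4^{j−1} = 12·2^{j−1} − 16·4^{j−1} = 3·2^{j+1} − 4^{j+1}.
This completes the inductive step, so L(m) = 3·2^m − 4^m for all m ≥ 0.

L(m) = 3·2^m − 4^m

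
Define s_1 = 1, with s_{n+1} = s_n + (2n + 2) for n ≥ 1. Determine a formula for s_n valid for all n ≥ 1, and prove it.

Claim: s_n = n^2 + n − 1.

Base case: s_1 = 1, and 1^2 + 1 − 1 = 1.
Assume s_m = m^2 + m − 1.
Then s_{m+1} = s_m + (2m + 2) = (m^2 + m − 1) + (2m + 2) = m^2 + 3m + 1,
and (m+1)^2 + (m+1) − 1 = m^2 + 3m + 1.
By induction, s_n = n^2 + n − 1 for all n ≥ 1.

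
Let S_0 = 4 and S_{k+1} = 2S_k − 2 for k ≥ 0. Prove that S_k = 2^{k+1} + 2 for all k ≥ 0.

Base case: S_0 = 4, and 2^{0+1} + 2 = 2 + 2 = 4.
Assume S_j = 2^{j+1} + 2 for some j ≥ 0.
Then S_{j+1} = 2S_j − 2 = 2·(2^{j+1} + 2) − 2 = 2^{j+2} + 4 − 2 = 2^{j+2} + 2.
This completes the inductive step, so S_k = 2^{k+1} + 2 for all k ≥ 0.

S_k = 2^{k+1} + 2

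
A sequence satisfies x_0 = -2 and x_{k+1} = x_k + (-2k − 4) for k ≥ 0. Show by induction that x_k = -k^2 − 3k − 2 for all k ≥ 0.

Base case: x_0 = -2, and -0^2 − 3·0 − 2 = -2.
Assume x_m = -m^2 − 3m − 2.
Then x_{m+1} = x_m + (-2m − 4) = (-m^2 − 3m − 2) + (-2m − 4) = -m^2 − 5m − 6,
and -(m+1)^2 − 3·(m+1) − 2 = -m^2 − 5m − 6.
By induction, x_k = -k^2 − 3k − 2 for all k ≥ 0.

x_k = -k^2 − 3k − 2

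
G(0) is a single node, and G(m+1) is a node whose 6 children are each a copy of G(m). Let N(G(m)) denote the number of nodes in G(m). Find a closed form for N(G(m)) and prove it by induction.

Claim: N(G(m)) = (6^{m+1} − 1)/5.

Base case: N(G(0)) = 1, and (6^{0+1} − 1)/5 = 1.
Assume N(G(k)) = (6^{k+1} − 1)/5.
Then N(G(k+1)) = 1 + 6N(G(k)) = 1 + 6·(6^{k+1} − 1)/5 = 1 + (6^{k+2} − 6)/5 = (5 + 6^{k+2} − 6)/5 = (6^{k+2} − 1)/5.
Hence N(G(m)) = (6^{m+1} − 1)/5 for every m ≥ 0, by induction.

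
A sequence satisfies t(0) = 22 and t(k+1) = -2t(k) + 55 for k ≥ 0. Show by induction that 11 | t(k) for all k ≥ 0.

Base case: t(0) = 22 = 11·2, so 11 | t(0).
Assume 11 | t(j), so t(j) = 11s for some integer s.
Then t(j+1) = -2t(j) + 55 = -2·(11s) + 55 = 11(-2s + 5), so 11 | t(j+1).
By induction, 11 | t(k) for all k ≥ 0.

11 | t(k)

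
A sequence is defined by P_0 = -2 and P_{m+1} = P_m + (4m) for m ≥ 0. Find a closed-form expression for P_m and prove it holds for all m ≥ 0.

Claim: P_m = 2m^2 − 2m − 2.

Base case: P_0 = -2, and 2·0^2 − 2·0 − 2 = -2.
Assume P_r = 2r^2 − 2r − 2.
Then P_{r+1} = P_r + (4r) = (2r^2 − 2r − 2) + (4r) = 2r^2 + 2r − 2,
and 2·(r+1)^2 − 2·(r+1) − 2 = 2r^2 + 2r − 2.
This completes the inductive step, so P_m = 2m^2 − 2m − 2 for all m ≥ 0.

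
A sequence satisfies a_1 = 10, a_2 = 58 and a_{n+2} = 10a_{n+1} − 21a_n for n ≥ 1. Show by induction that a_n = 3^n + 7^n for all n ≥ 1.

Base cases: a_1 = 10 and 3^1 + 7^1 = 10; a_2 = 58 and 3^2 + 7^2 = 58.
Assume a_j = 3^j + 7^j for all 1 ≤ j ≤ k, where k ≥ 2.
Then a_{k+1} = 10a_k − 21a_{k−1} = 10·(3^k + 7^k) − 21·(3^{k−1} + 7^{k−1}) = (10·3 − 21)3^{k−1} + (10·7 − 21)7^{k−1} = 9·3^{k−1} + 49·7^{k−1} = 3^{k+1} + 7^{k+1}.
This completes the inductive step, so a_n = 3^n + 7^n for all n ≥ 1.

a_n = 3^n + 7^n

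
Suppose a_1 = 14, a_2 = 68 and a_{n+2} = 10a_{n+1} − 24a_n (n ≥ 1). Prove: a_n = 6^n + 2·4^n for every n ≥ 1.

Base cases: a_1 = 14 and 6^1 + 2·4^1 = 14; a_2 = 68 and 6^2 + 2·4^2 = 68.
Assume a_j = 6^j + 2·4^j for all 1 ≤ j ≤ m, where m ≥ 2.
Then a_{m+1} = 10a_m − 24a_{m−1} = 10·(6^m + 2·4^m) − 24·(6^{m−1} + 2·4^{m−1}) = (10·6 − 24)6^{m−1} + 2·(10·4 − 24)4^{m−1} = 36·6^{m−1} + 32·4^{m−1} = 6^{m+1} + 2·4^{m+1}.
This completes the inductive step, so a_n = 6^n + 2·4^n for all n ≥ 1.

a_n = 6^n + 2·4^n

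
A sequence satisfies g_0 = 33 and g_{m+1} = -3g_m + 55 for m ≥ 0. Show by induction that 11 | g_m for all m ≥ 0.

Base case: g_0 = 33 = 11·3, so 11 | g_0.
Assume 11 | g_r, so g_r = 11t for some integer t.
Then g_{r+1} = -3g_r + 55 = -3·(11t) + 55 = 11(-3t + 5), so 11 | g_{r+1}.
So the property holds for r+1, and by induction 11 | g_m for all m ≥ 0.

11 | g_m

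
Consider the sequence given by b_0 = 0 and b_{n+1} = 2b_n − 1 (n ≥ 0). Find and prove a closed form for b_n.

Claim: b_n = -2^n + 1.

Base case: b_0 = 0, and -2^0 + 1 = -1 + 1 = 0.
Assume b_r = -2^r + 1 for some r ≥ 0.
Then b_{r+1} = 2b_r − 1 = 2·(-2^r + 1) − 1 = -2^{r+1} + 2 − 1 = -2^{r+1} + 1.
This completes the inductive step, so b_n = -2^n + 1 for all n ≥ 0.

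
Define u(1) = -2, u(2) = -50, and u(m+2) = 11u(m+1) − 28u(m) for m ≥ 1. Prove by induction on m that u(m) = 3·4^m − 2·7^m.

Base cases: u(1) = -2 and 3·4^1 − 2·7^1 = -2; u(2) = -50 and 3·4^2 − 2·7^2 = -50.
Assume u(j) = 3·4^j − 2·7^j for all 1 ≤ j ≤ r, where r ≥ 2.
Then u(r+1) = 11u(r) − 28u(r−1) = 11·(3·4^r − 2·7^r) − 28·(3·4^{r−1} − 2·7^{r−1}) = 3·(11·4 − 28)4^{r−1} − 2·(11·7 − 28)7^{r−1} = 48·4^{r−1} − 98·7^{r−1} = 3·4^{r+1} − 2·7^{r+1}.
By strong induction, u(m) = 3·4^m − 2·7^m for all m ≥ 1.

u(m) = 3·4^m − 2·7^m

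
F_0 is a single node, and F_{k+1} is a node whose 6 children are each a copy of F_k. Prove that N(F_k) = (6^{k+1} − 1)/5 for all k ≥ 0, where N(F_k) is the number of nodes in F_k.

Base case: N(F_0) = 1, and (6^{0+1} − 1)/5 = 1.
Assume N(F_r) = (6^{r+1} − 1)/5.
Then N(F_{r+1}) = 1 + 6N(F_r) = 1 + 6·(6^{r+1} − 1)/5 = 1 + (6^{r+2} − 6)/5 = (5 + 6^{r+2} − 6)/5 = (6^{r+2} − 1)/5.
Hence N(F_k) = (6^{k+1} − 1)/5 for every k ≥ 0, by induction.

N(F_k) = (6^{k+1} − 1)/5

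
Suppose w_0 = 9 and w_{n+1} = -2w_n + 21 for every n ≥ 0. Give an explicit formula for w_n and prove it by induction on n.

Claim: w_n = 2·(-2)^n + 7.

Base case: w_0 = 9, and 2·(-2)^0 + 7 = 2 + 7 = 9.
Assume w_j = 2·(-2)^j + 7 for some j ≥ 0.
Then w_{j+1} = -2w_j + 21 = -2·(2·(-2)^j + 7) + 21 = -4·(-2)^j − 14 + 21 = 2·(-2)^{j+1} + 7.
So the formula holds for j+1, and by induction w_n = 2·(-2)^n + 7 for all n ≥ 0.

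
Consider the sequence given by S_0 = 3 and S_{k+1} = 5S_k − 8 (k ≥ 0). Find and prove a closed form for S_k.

Claim: S_k = 5^k + 2.

Base case: S_0 = 3, and 5^0 + 2 = 1 + 2 = 3.
Assume S_r = 5^r + 2 for some r ≥ 0.
Then S_{r+1} = 5S_r − 8 = 5·(5^r + 2) − 8 = 5^{r+1} + 10 − 8 = 5^{r+1} + 2.
Hence S_k = 5^k + 2 for every k ≥ 0, by induction.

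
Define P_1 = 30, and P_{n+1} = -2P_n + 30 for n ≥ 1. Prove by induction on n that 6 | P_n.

Base case: P_1 = 30 = 6·5, so 6 | P_1.
Assume 6 | P_j, so P_j = 6t for some integer t.
Then P_{j+1} = -2P_j + 30 = -2·(6t) + 30 = 6(-2t + 5), so 6 | P_{j+1}.
So the property holds for j+1, and by induction 6 | P_n for all n ≥ 1.

6 | P_n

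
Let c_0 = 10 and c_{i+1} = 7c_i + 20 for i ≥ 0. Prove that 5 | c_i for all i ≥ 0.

Base case: c_0 = 10 = 5·2, so 5 | c_0.
Assume 5 | c_j, so c_j = 5t for some integer t.
Then c_{j+1} = 7c_j + 20 = 7·(5t) + 20 = 5(7t + 4), so 5 | c_{j+1}.
So the property holds for j+1, and by induction 5 | c_i for all i ≥ 0.

5 | c_i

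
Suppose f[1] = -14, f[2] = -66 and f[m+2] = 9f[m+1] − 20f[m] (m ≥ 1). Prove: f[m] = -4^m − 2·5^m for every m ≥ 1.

Base cases: f[1] = -14 and -4^1 − 2·5^1 = -14; f[2] = -66 and -4^2 − 2·5^2 = -66.
Assume f[j] = -4^j − 2·5^j for all 1 ≤ j ≤ r, where r ≥ 2.
Then f[r+1] = 9f[r] − 20f[r−1] = 9·(-4^r − 2·5^r) − 20·(-4^{r−1} − 2·5^{r−1}) = -(9·4 − 20)4^{r−1} − 2·(9·5 − 20)5^{r−1} = -16·4^{r−1} − 50·5^{r−1} = -4^{r+1} − 2·5^{r+1}.
So the formula holds for r+1, and by strong induction f[m] = -4^m − 2·5^m for all m ≥ 1.

f[m] = -4^m − 2·5^m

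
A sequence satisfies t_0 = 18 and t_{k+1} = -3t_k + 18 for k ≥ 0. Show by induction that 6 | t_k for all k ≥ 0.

Base case: t_0 = 18 = 6·3, so 6 | t_0.
Assume 6 | t_j, so t_j = 6s for some integer s.
Then t_{j+1} = -3t_j + 18 = -3·(6s) + 18 = 6(-3s + 3), so 6 | t_{j+1}.
Hence 6 | t_k for every k ≥ 0, by induction.

6 | t_k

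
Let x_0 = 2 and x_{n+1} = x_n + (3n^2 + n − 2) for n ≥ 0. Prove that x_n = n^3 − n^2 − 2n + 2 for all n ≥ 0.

Base case: x_0 = 2, and 0^3 − 0^2 − 2·0 + 2 = 2.
Assume x_j = j^3 − j^2 − 2j + 2.
Then x_{j+1} = x_j + (3j^2 + j − 2) = (j^3 − j^2 − 2j + 2) + (3j^2 + j − 2) = j^3 + 2j^2 − j,
and (j+1)^3 − (j+1)^2 − 2·(j+1) + 2 = j^3 + 2j^2 − j.
Hence x_n = n^3 − n^2 − 2n + 2 for every n ≥ 0, by induction.

x_n = n^3 − n^2 − 2n + 2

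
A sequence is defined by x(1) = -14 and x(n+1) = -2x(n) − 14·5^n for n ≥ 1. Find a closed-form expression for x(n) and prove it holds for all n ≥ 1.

Claim: x(n) = 2·(-2)^n − 2·5^n.

Base case: x(1) = -14, and 2·(-2)^1 − 2·5^1 = -4 − 10 = -14.
Assume x(k) = 2·(-2)^k − 2·5^k for some k ≥ 1.
Then x(k+1) = -2x(k) − 14·5^k = -2·(2·(-2)^k − 2·5^k) − 14·5^k = 2·(-2)^{k+1} + 4·5^k − 14·5^k = 2·(-2)^{k+1} − 10·5^k = 2·(-2)^{k+1} − 2·5^{k+1}.
By induction, x(n) = 2·(-2)^n − 2·5^n for all n ≥ 1.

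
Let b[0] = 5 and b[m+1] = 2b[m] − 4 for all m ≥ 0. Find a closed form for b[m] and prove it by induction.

Claim: b[m] = 2^m + 4.

Base case: b[0] = 5, and 2^0 + 4 = 1 + 4 = 5.
Assume b[r] = 2^r + 4 for some r ≥ 0.
Then b[r+1] = 2b[r] − 4 = 2·(2^r + 4) − 4 = 2^{r+1} + 8 − 4 = 2^{r+1} + 4.
So the formula holds for r+1, and by induction b[m] = 2^m + 4 for all m ≥ 0.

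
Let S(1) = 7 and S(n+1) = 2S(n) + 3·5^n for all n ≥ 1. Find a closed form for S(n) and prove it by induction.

Claim: S(n) = 2^n + 5^n.

Base case: S(1) = 7, and 2^1 + 5^1 = 2 + 5 = 7.
Assume S(r) = 2^r + 5^r for some r ≥ 1.
Then S(r+1) = 2S(r) + 3·5^r = 2·(2^r + 5^r) + 3·5^r = 2^{r+1} + 2·5^r + 3·5^r = 2^{r+1} + 5·5^r = 2^{r+1} + 5^{r+1}.
By induction, S(n) = 2^n + 5^n for all n ≥ 1.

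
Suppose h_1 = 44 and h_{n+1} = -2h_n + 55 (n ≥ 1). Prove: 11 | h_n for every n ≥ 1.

Base case: h_1 = 44 = 11·4, so 11 | h_1.
Assume 11 | h_j, so h_j = 11t for some integer t.
Then h_{j+1} = -2h_j + 55 = -2·(11t) + 55 = 11(-2t + 5), so 11 | h_{j+1}.
So the property holds for j+1, and by induction 11 | h_n for all n ≥ 1.

11 | h_n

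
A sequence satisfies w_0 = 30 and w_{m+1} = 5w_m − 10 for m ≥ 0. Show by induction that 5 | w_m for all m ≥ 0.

Base case: w_0 = 30 = 5·6, so 5 | w_0.
Assume 5 | w_k, so w_k = 5t for some integer t.
Then w_{k+1} = 5w_k − 10 = 5·(5t) − 10 = 5(5t − 2), so 5 | w_{k+1}.
This completes the inductive step, so 5 | w_m for all m ≥ 0.

5 | w_m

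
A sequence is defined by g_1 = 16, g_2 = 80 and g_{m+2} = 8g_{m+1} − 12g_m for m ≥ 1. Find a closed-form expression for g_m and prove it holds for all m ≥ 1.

Claim: g_m = 2·2^m + 2·6^m.

Base cases: g_1 = 16 and 2·2^1 + 2·6^1 = 16; g_2 = 80 and 2·2^2 + 2·6^2 = 80.
Assume g_j = 2·2^j + 2·6^j for all 1 ≤ j ≤ k, where k ≥ 2.
Then g_{k+1} = 8g_k − 12g_{k−1} = 8·(2·2^k + 2·6^k) − 12·(2·2^{k−1} + 2·6^{k−1}) = 2·(8·2 − 12)2^{k−1} + 2·(8·6 − 12)6^{k−1} = 8·2^{k−1} + 72·6^{k−1} = 2·2^{k+1} + 2·6^{k+1}.
By strong induction, g_m = 2·2^m + 2·6^m for all m ≥ 1.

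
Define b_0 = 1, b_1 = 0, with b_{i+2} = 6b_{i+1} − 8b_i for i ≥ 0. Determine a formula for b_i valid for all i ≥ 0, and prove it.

Claim: b_i = 2·2^i − 4^i.

Base cases: b_0 = 1 and 2·2^0 − 4^0 = 1; b_1 = 0 and 2·2^1 − 4^1 = 0.
Assume b_t = 2·2^t − 4^t for all 0 ≤ t ≤ j, where j ≥ 1.
Then b_{j+1} = 6b_j − 8b_{j−1} = 6·(2·2^j − 4^j) − 8·(2·2^{j−1} − 4^{j−1}) = 2·(6·2 − 8)2^{j−1} − (6·4 − 8)4^{j−1} = 8·2^{j−1} − 16·4^{j−1} = 2·2^{j+1} − 4^{j+1}.
By strong induction, b_i = 2·2^i − 4^i for all i ≥ 0.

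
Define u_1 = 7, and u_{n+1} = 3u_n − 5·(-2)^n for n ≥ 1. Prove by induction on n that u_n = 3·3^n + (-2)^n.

Base case: u_1 = 7, and 3·3^1 + (-2)^1 = 9 − 2 = 7.
Assume u_k = 3·3^k + (-2)^k for some k ≥ 1.
Then u_{k+1} = 3u_k − 5·(-2)^k = 3·(3·3^k + (-2)^k) − 5·(-2)^k = 3·3^{k+1} + 3·(-2)^k − 5·(-2)^k = 3·3^{k+1} − 2·(-2)^k = 3·3^{k+1} + (-2)^{k+1}.
This completes the inductive step, so u_n = 3·3^n + (-2)^n for all n ≥ 1.

u_n = 3·3^n + (-2)^n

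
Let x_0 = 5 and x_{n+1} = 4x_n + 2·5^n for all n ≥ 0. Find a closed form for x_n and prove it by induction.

Claim: x_n = 3·4^n + 2·5^n.

Base case: x_0 = 5, and 3·4^0 + 2·5^0 = 3 + 2 = 5.
Assume x_k = 3·4^k + 2·5^k for some k ≥ 0.
Then x_{k+1} = 4x_k + 2·5^k = 4·(3·4^k + 2·5^k) + 2·5^k = 3·4^{k+1} + 8·5^k + 2·5^k = 3·4^{k+1} + 10·5^k = 3·4^{k+1} + 2·5^{k+1}.
Hence x_n = 3·4^n + 2·5^n for every n ≥ 0, by induction.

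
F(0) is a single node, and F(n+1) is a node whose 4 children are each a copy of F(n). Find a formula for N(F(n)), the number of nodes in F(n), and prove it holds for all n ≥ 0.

Claim: N(F(n)) = (4^{n+1} − 1)/3.

Base case: N(F(0)) = 1, and (4^{0+1} − 1)/3 = 1.
Assume N(F(j)) = (4^{j+1} − 1)/3.
Then N(F(j+1)) = 1 + 4N(F(j)) = 1 + 4·(4^{j+1} − 1)/3 = 1 + (4^{j+2} − 4)/3 = (3 + 4^{j+2} − 4)/3 = (4^{j+2} − 1)/3.
So the formula holds for j+1, and by induction N(F(n)) = (4^{n+1} − 1)/3 for all n ≥ 0.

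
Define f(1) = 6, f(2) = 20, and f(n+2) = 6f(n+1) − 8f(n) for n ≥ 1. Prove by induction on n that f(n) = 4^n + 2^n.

Base cases: f(1) = 6 and 4^1 + 2^1 = 6; f(2) = 20 and 4^2 + 2^2 = 20.
Assume f(j) = 4^j + 2^j for all 1 ≤ j ≤ m, where m ≥ 2.
Then f(m+1) = 6f(m) − 8f(m−1) = 6·(4^m + 2^m) − 8·(4^{m−1} + 2^{m−1}) = (6·4 − 8)4^{m−1} + (6·2 − 8)2^{m−1} = 16·4^{m−1} + 4·2^{m−1} = 4^{m+1} + 2^{m+1}.
By strong induction, f(n) = 4^n + 2^n for all n ≥ 1.

f(n) = 4^n + 2^n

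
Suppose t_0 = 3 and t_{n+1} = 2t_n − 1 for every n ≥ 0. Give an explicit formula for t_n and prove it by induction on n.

Claim: t_n = 2^{n+1} + 1.

Base case: t_0 = 3, and 2^{0+1} + 1 = 2 + 1 = 3.
Assume t_j = 2^{j+1} + 1 for some j ≥ 0.
Then t_{j+1} = 2t_j − 1 = 2·(2^{j+1} + 1) − 1 = 2^{j+2} + 2 − 1 = 2^{j+2} + 1.
So the formula holds for j+1, and by induction t_n = 2^{n+1} + 1 for all n ≥ 0.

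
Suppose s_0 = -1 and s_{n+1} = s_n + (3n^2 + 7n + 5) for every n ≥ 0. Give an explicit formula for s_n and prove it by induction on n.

Claim: s_n = n^3 + 2n^2 + 2n − 1.

Base case: s_0 = -1, and 0^3 + 2·0^2 + 2·0 − 1 = -1.
Assume s_m = m^3 + 2m^2 + 2m − 1.
Then s_{m+1} = s_m + (3m^2 + 7m + 5) = (m^3 + 2m^2 + 2m − 1) + (3m^2 + 7m + 5) = m^3 + 5m^2 + 9m + 4,
and (m+1)^3 + 2·(m+1)^2 + 2·(m+1) − 1 = m^3 + 5m^2 + 9m + 4.
By induction, s_n = n^3 + 2n^2 + 2n − 1 for all n ≥ 0.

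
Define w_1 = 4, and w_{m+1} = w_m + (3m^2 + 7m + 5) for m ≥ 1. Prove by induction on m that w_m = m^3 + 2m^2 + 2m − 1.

Base case: w_1 = 4, and 1^3 + 2·1^2 + 2·1 − 1 = 4.
Assume w_j = j^3 + 2j^2 + 2j − 1.
Then w_{j+1} = w_j + (3j^2 + 7j + 5) = (j^3 + 2j^2 + 2j − 1) + (3j^2 + 7j + 5) = j^3 + 5j^2 + 9j + 4,
and (j+1)^3 + 2·(j+1)^2 + 2·(j+1) − 1 = j^3 + 5j^2 + 9j + 4.
Hence w_m = m^3 + 2m^2 + 2m − 1 for every m ≥ 1, by induction.

w_m = m^3 + 2m^2 + 2m − 1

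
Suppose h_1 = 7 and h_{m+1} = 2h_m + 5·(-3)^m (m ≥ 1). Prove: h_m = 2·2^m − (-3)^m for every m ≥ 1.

Base case: h_1 = 7, and 2·2^1 − (-3)^1 = 4 + 3 = 7.
Assume h_k = 2·2^k − (-3)^k for some k ≥ 1.
Then h_{k+1} = 2h_k + 5·(-3)^k = 2·(2·2^k − (-3)^k) + 5·(-3)^k = 2·2^{k+1} − 2·(-3)^k + 5·(-3)^k = 2·2^{k+1} + 3·(-3)^k = 2·2^{k+1} − (-3)^{k+1}.
So the formula holds for k+1, and by induction h_m = 2·2^m − (-3)^m for all m ≥ 1.

h_m = 2·2^m − (-3)^m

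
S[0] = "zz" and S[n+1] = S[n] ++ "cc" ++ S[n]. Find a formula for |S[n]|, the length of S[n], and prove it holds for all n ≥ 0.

Claim: |S[n]| = 2^{n+2} − 2.

Base case: |S[0]| = 2, and 2^{0+2} − 2 = 2.
Assume |S[r]| = 2^{r+2} − 2.
Then |S[r+1]| = |S[r]| + 2 + |S[r]| = 2|S[r]| + 2 = 2(2^{r+2} − 2) + 2 = 2^{r+3} − 4 + 2 = 2^{r+3} − 2.
So the formula holds for r+1, and by induction |S[n]| = 2^{n+2} − 2 for all n ≥ 0.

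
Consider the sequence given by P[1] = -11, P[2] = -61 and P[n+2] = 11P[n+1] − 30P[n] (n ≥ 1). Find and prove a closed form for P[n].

Claim: P[n] = -5^n − 6^n.

Base cases: P[1] = -11 and -5^1 − 6^1 = -11; P[2] = -61 and -5^2 − 6^2 = -61.
Assume P[j] = -5^j − 6^j for all 1 ≤ j ≤ k, where k ≥ 2.
Then P[k+1] = 11P[k] − 30P[k−1] = 11·(-5^k − 6^k) − 30·(-5^{k−1} − 6^{k−1}) = -(11·5 − 30)5^{k−1} − (11·6 − 30)6^{k−1} = -25·5^{k−1} − 36·6^{k−1} = -5^{k+1} − 6^{k+1}.
This completes the inductive step, so P[n] = -5^n − 6^n for all n ≥ 1.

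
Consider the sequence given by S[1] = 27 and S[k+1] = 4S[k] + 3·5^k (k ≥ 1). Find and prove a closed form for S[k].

Claim: S[k] = 3·4^k + 3·5^k.

Base case: S[1] = 27, and 3·4^1 + 3·5^1 = 12 + 15 = 27.
Assume S[j] = 3·4^j + 3·5^j for some j ≥ 1.
Then S[j+1] = 4S[j] + 3·5^j = 4·(3·4^j + 3·5^j) + 3·5^j = 3·4^{j+1} + 12·5^j + 3·5^j = 3·4^{j+1} + 15·5^j = 3·4^{j+1} + 3·5^{j+1}.
So the formula holds for j+1, and by induction S[k] = 3·4^k + 3·5^k for all k ≥ 1.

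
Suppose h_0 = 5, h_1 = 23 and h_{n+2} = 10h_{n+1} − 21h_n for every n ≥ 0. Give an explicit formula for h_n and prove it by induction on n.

Claim: h_n = 3·3^n + 2·7^n.

Base cases: h_0 = 5 and 3·3^0 + 2·7^0 = 5; h_1 = 23 and 3·3^1 + 2·7^1 = 23.
Assume h_j = 3·3^j + 2·7^j for all 0 ≤ j ≤ r, where r ≥ 1.
Then h_{r+1} = 10h_r − 21h_{r−1} = 10·(3·3^r + 2·7^r) − 21·(3·3^{r−1} + 2·7^{r−1}) = 3·(10·3 − 21)3^{r−1} + 2·(10·7 − 21)7^{r−1} = 27·3^{r−1} + 98·7^{r−1} = 3·3^{r+1} + 2·7^{r+1}.
This completes the inductive step, so h_n = 3·3^n + 2·7^n for all n ≥ 0.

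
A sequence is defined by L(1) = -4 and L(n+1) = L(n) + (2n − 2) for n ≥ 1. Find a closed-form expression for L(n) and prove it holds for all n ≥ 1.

Claim: L(n) = n^2 − 3n − 2.

Base case: L(1) = -4, and 1^2 − 3·1 − 2 = -4.
Assume L(r) = r^2 − 3r − 2.
Then L(r+1) = L(r) + (2r − 2) = (r^2 − 3r − 2) + (2r − 2) = r^2 − r − 4,
and (r+1)^2 − 3·(r+1) − 2 = r^2 − r − 4.
Hence L(n) = n^2 − 3n − 2 for every n ≥ 1, by induction.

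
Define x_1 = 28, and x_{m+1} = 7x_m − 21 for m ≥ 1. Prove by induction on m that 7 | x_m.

Base case: x_1 = 28 = 7·4, so 7 | x_1.
Assume 7 | x_j, so x_j = 7t for some integer t.
Then x_{j+1} = 7x_j − 21 = 7·(7t) − 21 = 7(7t − 3), so 7 | x_{j+1}.
Hence 7 | x_m for every m ≥ 1, by induction.

7 | x_m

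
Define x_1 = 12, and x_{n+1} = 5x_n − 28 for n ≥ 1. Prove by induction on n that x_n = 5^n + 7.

Base case: x_1 = 12, and 5^1 + 7 = 5 + 7 = 12.
Assume x_r = 5^r + 7 for some r ≥ 1.
Then x_{r+1} = 5x_r − 28 = 5·(5^r + 7) − 28 = 5^{r+1} + 35 − 28 = 5^{r+1} + 7.
So the formula holds for r+1, and by induction x_n = 5^n + 7 for all n ≥ 1.

x_n = 5^n + 7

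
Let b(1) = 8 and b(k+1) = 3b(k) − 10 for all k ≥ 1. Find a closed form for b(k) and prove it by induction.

Claim: b(k) = 3^k + 5.

Base case: b(1) = 8, and 3^1 + 5 = 3 + 5 = 8.
Assume b(j) = 3^j + 5 for some j ≥ 1.
Then b(j+1) = 3b(j) − 10 = 3·(3^j + 5) − 10 = 3^{j+1} + 15 − 10 = 3^{j+1} + 5.
By induction, b(k) = 3^k + 5 for all k ≥ 1.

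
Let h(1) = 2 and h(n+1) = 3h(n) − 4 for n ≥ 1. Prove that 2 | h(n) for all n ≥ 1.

Base case: h(1) = 2 = 2·1, so 2 | h(1).
Assume 2 | h(j), so h(j) = 2t for some integer t.
Then h(j+1) = 3h(j) − 4 = 3·(2t) − 4 = 2(3t − 2), so 2 | h(j+1).
Hence 2 | h(n) for every n ≥ 1, by induction.

2 | h(n)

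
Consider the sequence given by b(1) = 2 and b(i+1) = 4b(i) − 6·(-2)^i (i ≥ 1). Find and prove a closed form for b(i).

Claim: b(i) = 4^i + (-2)^i.

Base case: b(1) = 2, and 4^1 + (-2)^1 = 4 − 2 = 2.
Assume b(k) = 4^k + (-2)^k for some k ≥ 1.
Then b(k+1) = 4b(k) − 6·(-2)^k = 4·(4^k + (-2)^k) − 6·(-2)^k = 4^{k+1} + 4·(-2)^k − 6·(-2)^k = 4^{k+1} − 2·(-2)^k = 4^{k+1} + (-2)^{k+1}.
This completes the inductive step, so b(i) = 4^i + (-2)^i for all i ≥ 1.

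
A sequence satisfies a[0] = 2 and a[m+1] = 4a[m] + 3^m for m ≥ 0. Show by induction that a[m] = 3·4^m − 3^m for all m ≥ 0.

Base case: a[0] = 2, and 3·4^0 − 3^0 = 3 − 1 = 2.
Assume a[k] = 3·4^k − 3^k for some k ≥ 0.
Then a[k+1] = 4a[k] + 3^k = 4·(3·4^k − 3^k) + 3^k = 3·4^{k+1} − 4·3^k + 3^k = 3·4^{k+1} − 3·3^k = 3·4^{k+1} − 3^{k+1}.
By induction, a[m] = 3·4^m − 3^m for all m ≥ 0.

a[m] = 3·4^m − 3^m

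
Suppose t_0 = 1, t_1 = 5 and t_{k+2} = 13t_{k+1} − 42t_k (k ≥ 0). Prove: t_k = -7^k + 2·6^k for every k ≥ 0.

Base cases: t_0 = 1 and -7^0 + 2·6^0 = 1; t_1 = 5 and -7^1 + 2·6^1 = 5.
Assume t_j = -7^j + 2·6^j for all 0 ≤ j ≤ r, where r ≥ 1.
Then t_{r+1} = 13t_r − 42t_{r−1} = 13·(-7^r + 2·6^r) − 42·(-7^{r−1} + 2·6^{r−1}) = -(13·7 − 42)7^{r−1} + 2·(13·6 − 42)6^{r−1} = -49·7^{r−1} + 72·6^{r−1} = -7^{r+1} + 2·6^{r+1}.
This completes the inductive step, so t_k = -7^k + 2·6^k for all k ≥ 0.

t_k = -7^k + 2·6^k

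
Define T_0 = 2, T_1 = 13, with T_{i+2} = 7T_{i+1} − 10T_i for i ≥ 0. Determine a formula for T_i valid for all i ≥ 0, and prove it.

Claim: T_i = 3·5^i − 2^i.

Base cases: T_0 = 2 and 3·5^0 − 2^0 = 2; T_1 = 13 and 3·5^1 − 2^1 = 13.
Assume T_j = 3·5^j − 2^j for all 0 ≤ j ≤ r, where r ≥ 1.
Then T_{r+1} = 7T_r − 10T_{r−1} = 7·(3·5^r − 2^r) − 10·(3·5^{r−1} − 2^{r−1}) = 3·(7·5 − 10)5^{r−1} − (7·2 − 10)2^{r−1} = 75·5^{r−1} − 4·2^{r−1} = 3·5^{r+1} − 2^{r+1}.
Hence T_i = 3·5^i − 2^i for every i ≥ 0, by strong induction.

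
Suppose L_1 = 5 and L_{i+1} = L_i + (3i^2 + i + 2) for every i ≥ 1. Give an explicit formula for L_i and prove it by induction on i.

Claim: L_i = i^3 − i^2 + 2i + 3.

Base case: L_1 = 5, and 1^3 − 1^2 + 2·1 + 3 = 5.
Assume L_k = k^3 − k^2 + 2k + 3.
Then L_{k+1} = L_k + (3k^2 + k + 2) = (k^3 − k^2 + 2k + 3) + (3k^2 + k + 2) = k^3 + 2k^2 + 3k + 5,
and (k+1)^3 − (k+1)^2 + 2·(k+1) + 3 = k^3 + 2k^2 + 3k + 5.
Hence L_i = i^3 − i^2 + 2i + 3 for every i ≥ 1, by induction.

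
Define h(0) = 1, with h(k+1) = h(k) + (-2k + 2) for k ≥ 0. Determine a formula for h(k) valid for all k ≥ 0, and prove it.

Claim: h(k) = -k^2 + 3k + 1.

Base case: h(0) = 1, and -0^2 + 3·0 + 1 = 1.
Assume h(j) = -j^2 + 3j + 1.
Then h(j+1) = h(j) + (-2j + 2) = (-j^2 + 3j + 1) + (-2j + 2) = -j^2 + j + 3,
and -(j+1)^2 + 3·(j+1) + 1 = -j^2 + j + 3.
By induction, h(k) = -k^2 + 3k + 1 for all k ≥ 0.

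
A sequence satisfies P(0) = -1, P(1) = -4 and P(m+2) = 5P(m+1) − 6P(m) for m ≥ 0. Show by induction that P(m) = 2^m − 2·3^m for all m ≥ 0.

Base cases: P(0) = -1 and 2^0 − 2·3^0 = -1; P(1) = -4 and 2^1 − 2·3^1 = -4.
Assume P(i) = 2^i − 2·3^i for all 0 ≤ i ≤ j, where j ≥ 1.
Then P(j+1) = 5P(j) − 6P(j−1) = 5·(2^j − 2·3^j) − 6·(2^{j−1} − 2·3^{j−1}) = (5·2 − 6)2^{j−1} − 2·(5·3 − 6)3^{j−1} = 4·2^{j−1} − 18·3^{j−1} = 2^{j+1} − 2·3^{j+1}.
By strong induction, P(m) = 2^m − 2·3^m for all m ≥ 0.

P(m) = 2^m − 2·3^m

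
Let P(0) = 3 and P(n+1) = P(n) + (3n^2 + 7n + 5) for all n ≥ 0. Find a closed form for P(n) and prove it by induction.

Claim: P(n) = n^3 + 2n^2 + 2n + 3.

Base case: P(0) = 3, and 0^3 + 2·0^2 + 2·0 + 3 = 3.
Assume P(m) = m^3 + 2m^2 + 2m + 3.
Then P(m+1) = P(m) + (3m^2 + 7m + 5) = (m^3 + 2m^2 + 2m + 3) + (3m^2 + 7m + 5) = m^3 + 5m^2 + 9m + 8,
and (m+1)^3 + 2·(m+1)^2 + 2·(m+1) + 3 = m^3 + 5m^2 + 9m + 8.
By induction, P(n) = n^3 + 2n^2 + 2n + 3 for all n ≥ 0.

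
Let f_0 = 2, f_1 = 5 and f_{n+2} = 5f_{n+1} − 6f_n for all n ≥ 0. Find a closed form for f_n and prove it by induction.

Claim: f_n = 3^n + 2^n.

Base cases: f_0 = 2 and 3^0 + 2^0 = 2; f_1 = 5 and 3^1 + 2^1 = 5.
Assume f_i = 3^i + 2^i for all 0 ≤ i ≤ j, where j ≥ 1.
Then f_{j+1} = 5f_j − 6f_{j−1} = 5·(3^j + 2^j) − 6·(3^{j−1} + 2^{j−1}) = (5·3 − 6)3^{j−1} + (5·2 − 6)2^{j−1} = 9·3^{j−1} + 4·2^{j−1} = 3^{j+1} + 2^{j+1}.
So the formula holds for j+1, and by strong induction f_n = 3^n + 2^n for all n ≥ 0.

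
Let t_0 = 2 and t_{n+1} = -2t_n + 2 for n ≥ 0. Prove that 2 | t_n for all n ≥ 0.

Base case: t_0 = 2 = 2·1, so 2 | t_0.
Assume 2 | t_r, so t_r = 2s for some integer s.
Then t_{r+1} = -2t_r + 2 = -2·(2s) + 2 = 2(-2s + 1), so 2 | t_{r+1}.
So the property holds for r+1, and by induction 2 | t_n for all n ≥ 0.

2 | t_n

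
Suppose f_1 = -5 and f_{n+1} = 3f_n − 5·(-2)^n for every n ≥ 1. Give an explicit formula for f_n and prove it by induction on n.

Claim: f_n = -3^n + (-2)^n.

Base case: f_1 = -5, and -3^1 + (-2)^1 = -3 − 2 = -5.
Assume f_m = -3^m + (-2)^m for some m ≥ 1.
Then f_{m+1} = 3f_m − 5·(-2)^m = 3·(-3^m + (-2)^m) − 5·(-2)^m = -3^{m+1} + 3·(-2)^m − 5·(-2)^m = -3^{m+1} − 2·(-2)^m = -3^{m+1} + (-2)^{m+1}.
By induction, f_n = -3^n + (-2)^n for all n ≥ 1.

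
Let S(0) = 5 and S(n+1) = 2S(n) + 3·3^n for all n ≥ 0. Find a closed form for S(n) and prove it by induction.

Claim: S(n) = 2·2^n + 3·3^n.

Base case: S(0) = 5, and 2·2^0 + 3·3^0 = 2 + 3 = 5.
Assume S(k) = 2·2^k + 3·3^k for some k ≥ 0.
Then S(k+1) = 2S(k) + 3·3^k = 2·(2·2^k + 3·3^k) + 3·3^k = 2·2^{k+1} + 6·3^k + 3·3^k = 2·2^{k+1} + 9·3^k = 2·2^{k+1} + 3·3^{k+1}.
Hence S(n) = 2·2^n + 3·3^n for every n ≥ 0, by induction.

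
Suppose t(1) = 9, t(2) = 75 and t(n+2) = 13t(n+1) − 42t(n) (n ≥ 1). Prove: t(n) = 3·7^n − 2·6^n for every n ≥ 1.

Base cases: t(1) = 9 and 3·7^1 − 2·6^1 = 9; t(2) = 75 and 3·7^2 − 2·6^2 = 75.
Assume t(i) = 3·7^i − 2·6^i for all 1 ≤ i ≤ j, where j ≥ 2.
Then t(j+1) = 13t(j) − 42t(j−1) = 13·(3·7^j − 2·6^j) − 42·(3·7^{j−1} − 2·6^{j−1}) = 3·(13·7 − 42)7^{j−1} − 2·(13·6 − 42)6^{j−1} = 147·7^{j−1} − 72·6^{j−1} = 3·7^{j+1} − 2·6^{j+1}.
So the formula holds for j+1, and by strong induction t(n) = 3·7^n − 2·6^n for all n ≥ 1.

t(n) = 3·7^n − 2·6^n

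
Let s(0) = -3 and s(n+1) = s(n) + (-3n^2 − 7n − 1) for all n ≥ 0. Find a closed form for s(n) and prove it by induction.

Claim: s(n) = -n^3 − 2n^2 + 2n − 3.

Base case: s(0) = -3, and -0^3 − 2·0^2 + 2·0 − 3 = -3.
Assume s(k) = -k^3 − 2k^2 + 2k − 3.
Then s(k+1) = s(k) + (-3k^2 − 7k − 1) = (-k^3 − 2k^2 + 2k − 3) + (-3k^2 − 7k − 1) = -k^3 − 5k^2 − 5k − 4,
and -(k+1)^3 − 2·(k+1)^2 + 2·(k+1) − 3 = -k^3 − 5k^2 − 5k − 4.
This completes the inductive step, so s(n) = -n^3 − 2n^2 + 2n − 3 for all n ≥ 0.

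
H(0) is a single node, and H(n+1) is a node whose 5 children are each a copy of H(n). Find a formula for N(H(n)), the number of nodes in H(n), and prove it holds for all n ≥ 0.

Claim: N(H(n)) = (5^{n+1} − 1)/4.

Base case: N(H(0)) = 1, and (5^{0+1} − 1)/4 = 1.
Assume N(H(m)) = (5^{m+1} − 1)/4.
Then N(H(m+1)) = 1 + 5N(H(m)) = 1 + 5·(5^{m+1} − 1)/4 = 1 + (5^{m+2} − 5)/4 = (4 + 5^{m+2} − 5)/4 = (5^{m+2} − 1)/4.
Hence N(H(n)) = (5^{n+1} − 1)/4 for every n ≥ 0, by induction.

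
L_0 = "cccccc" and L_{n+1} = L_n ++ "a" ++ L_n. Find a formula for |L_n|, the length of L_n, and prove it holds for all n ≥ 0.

Claim: |L_n| = 7·2^n − 1.

Base case: |L_0| = 6, and 7·2^0 − 1 = 6.
Assume |L_m| = 7·2^m − 1.
Then |L_{m+1}| = |L_m| + 1 + |L_m| = 2|L_m| + 1 = 2(7·2^m − 1) + 1 = 7·2^{m+1} − 2 + 1 = 7·2^{m+1} − 1.
Hence |L_n| = 7·2^n − 1 for every n ≥ 0, by induction.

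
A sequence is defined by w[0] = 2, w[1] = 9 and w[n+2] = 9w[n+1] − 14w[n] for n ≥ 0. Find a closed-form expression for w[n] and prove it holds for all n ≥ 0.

Claim: w[n] = 2^n + 7^n.

Base cases: w[0] = 2 and 2^0 + 7^0 = 2; w[1] = 9 and 2^1 + 7^1 = 9.
Assume w[j] = 2^j + 7^j for all 0 ≤ j ≤ r, where r ≥ 1.
Then w[r+1] = 9w[r] − 14w[r−1] = 9·(2^r + 7^r) − 14·(2^{r−1} + 7^{r−1}) = (9·2 − 14)2^{r−1} + (9·7 − 14)7^{r−1} = 4·2^{r−1} + 49·7^{r−1} = 2^{r+1} + 7^{r+1}.
So the formula holds for r+1, and by strong induction w[n] = 2^n + 7^n for all n ≥ 0.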